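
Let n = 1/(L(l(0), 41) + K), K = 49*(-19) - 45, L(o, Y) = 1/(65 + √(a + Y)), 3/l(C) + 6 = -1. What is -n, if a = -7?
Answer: 4090351/3992119137 - √34/3992119137 ≈ 0.0010246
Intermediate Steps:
l(C) = -3/7 (l(C) = 3/(-6 - 1) = 3/(-7) = 3*(-⅐) = -3/7)
L(o, Y) = 1/(65 + √(-7 + Y))
K = -976 (K = -931 - 45 = -976)
n = 1/(-976 + 1/(65 + √34)) (n = 1/(1/(65 + √(-7 + 41)) - 976) = 1/(1/(65 + √34) - 976) = 1/(-976 + 1/(65 + √34)) ≈ -0.0010246)
-n = -(-4090351/3992119137 + √34/3992119137) = 4090351/3992119137 - √34/3992119137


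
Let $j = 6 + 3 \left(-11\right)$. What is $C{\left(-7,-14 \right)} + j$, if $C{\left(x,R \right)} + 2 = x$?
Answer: $-36$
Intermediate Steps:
$C{\left(x,R \right)} = -2 + x$
$j = -27$ ($j = 6 - 33 = -27$)
$C{\left(-7,-14 \right)} + j = \left(-2 - 7\right) - 27 = -9 - 27 = -36$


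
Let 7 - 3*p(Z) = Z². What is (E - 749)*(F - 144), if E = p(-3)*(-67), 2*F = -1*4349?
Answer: 9797981/6 ≈ 1.6330e+6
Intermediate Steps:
p(Z) = 7/3 - Z²/3
F = -4349/2 (F = (-1*4349)/2 = (½)*(-4349) = -4349/2 ≈ -2174.5)
E = 134/3 (E = (7/3 - ⅓*(-3)²)*(-67) = (7/3 - ⅓*9)*(-67) = (7/3 - 3)*(-67) = -⅔*(-67) = 134/3 ≈ 44.667)
(E - 749)*(F - 144) = (134/3 - 749)*(-4349/2 - 144) = -2113/3*(-4637/2) = 9797981/6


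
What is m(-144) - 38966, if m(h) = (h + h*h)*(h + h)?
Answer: -5969462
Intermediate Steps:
m(h) = 2*h*(h + h**2) (m(h) = (h + h**2)*(2*h) = 2*h*(h + h**2))
m(-144) - 38966 = 2*(-144)**2*(1 - 144) - 38966 = 2*20736*(-143) - 38966 = -5930496 - 38966 = -5969462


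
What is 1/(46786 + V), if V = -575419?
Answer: -1/528633 ≈ -1.8917e-6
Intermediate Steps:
1/(46786 + V) = 1/(46786 - 575419) = 1/(-528633) = -1/528633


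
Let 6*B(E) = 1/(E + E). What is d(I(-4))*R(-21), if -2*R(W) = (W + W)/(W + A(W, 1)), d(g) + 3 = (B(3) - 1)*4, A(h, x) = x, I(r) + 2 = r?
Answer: 217/30 ≈ 7.2333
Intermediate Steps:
B(E) = 1/(12*E) (B(E) = 1/(6*(E + E)) = 1/(6*((2*E))) = (1/(2*E))/6 = 1/(12*E))
I(r) = -2 + r
d(g) = -62/9 (d(g) = -3 + ((1/12)/3 - 1)*4 = -3 + ((1/12)*(⅓) - 1)*4 = -3 + (1/36 - 1)*4 = -3 - 35/36*4 = -3 - 35/9 = -62/9)
R(W) = -W/(1 + W) (R(W) = -(W + W)/(2*(W + 1)) = -2*W/(2*(1 + W)) = -W/(1 + W))
d(I(-4))*R(-21) = -(-62)*(-21)/(9*(1 - 21)) = -(-62)*(-21)/(9*(-20)) = -(-62)*(-21)*(-1)/(9*20) = -62/9*(-21/20) = 217/30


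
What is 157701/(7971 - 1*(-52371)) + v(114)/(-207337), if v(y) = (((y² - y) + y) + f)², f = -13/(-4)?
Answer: -27103797633881/33363011344 ≈ -812.39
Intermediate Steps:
f = 13/4 (f = -13*(-¼) = 13/4 ≈ 3.2500)
v(y) = (13/4 + y²)² (v(y) = (((y² - y) + y) + 13/4)² = (y² + 13/4)² = (13/4 + y²)²)
157701/(7971 - 1*(-52371)) + v(114)/(-207337) = 157701/(7971 - 1*(-52371)) + ((13 + 4*114²)²/16)/(-207337) = 157701/(7971 + 52371) + ((13 + 4*12996)²/16)*(-1/207337) = 157701/60342 + ((13 + 51984)²/16)*(-1/207337) = 157701*(1/60342) + ((1/16)*51997²)*(-1/207337) = 52567/20114 + ((1/16)*2703688009)*(-1/207337) = 52567/20114 + (2703688009/16)*(-1/207337) = 52567/20114 - 2703688009/3317392 = -27103797633881/33363011344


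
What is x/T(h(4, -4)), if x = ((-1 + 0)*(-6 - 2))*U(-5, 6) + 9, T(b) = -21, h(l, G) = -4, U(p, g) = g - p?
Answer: -97/21 ≈ -4.6190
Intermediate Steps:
x = 97 (x = ((-1 + 0)*(-6 - 2))*(6 - 1*(-5)) + 9 = (-1*(-8))*(6 + 5) + 9 = 8*11 + 9 = 88 + 9 = 97)
x/T(h(4, -4)) = 97/(-21) = 97*(-1/21) = -97/21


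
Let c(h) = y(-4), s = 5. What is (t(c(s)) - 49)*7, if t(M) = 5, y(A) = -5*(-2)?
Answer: -308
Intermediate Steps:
y(A) = 10
c(h) = 10
(t(c(s)) - 49)*7 = (5 - 49)*7 = -44*7 = -308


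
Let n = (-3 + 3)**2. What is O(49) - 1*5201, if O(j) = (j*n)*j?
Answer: -5201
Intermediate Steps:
n = 0 (n = 0**2 = 0)
O(j) = 0 (O(j) = (j*0)*j = 0*j = 0)
O(49) - 1*5201 = 0 - 1*5201 = 0 - 5201 = -5201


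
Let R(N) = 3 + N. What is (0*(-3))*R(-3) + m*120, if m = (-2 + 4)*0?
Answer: 0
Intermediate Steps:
m = 0 (m = 2*0 = 0)
(0*(-3))*R(-3) + m*120 = (0*(-3))*(3 - 3) + 0*120 = 0*0 + 0 = 0 + 0 = 0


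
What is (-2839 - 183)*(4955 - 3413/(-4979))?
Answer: -74565909876/4979 ≈ -1.4976e+7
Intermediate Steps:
(-2839 - 183)*(4955 - 3413/(-4979)) = -3022*(4955 - 3413*(-1/4979)) = -3022*(4955 + 3413/4979) = -3022*24674358/4979 = -74565909876/4979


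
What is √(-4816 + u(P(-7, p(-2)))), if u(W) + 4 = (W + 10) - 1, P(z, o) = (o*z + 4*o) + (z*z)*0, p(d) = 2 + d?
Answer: I*√4811 ≈ 69.361*I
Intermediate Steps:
P(z, o) = 4*o + o*z (P(z, o) = (4*o + o*z) + z²*0 = (4*o + o*z) + 0 = 4*o + o*z)
u(W) = 5 + W (u(W) = -4 + ((W + 10) - 1) = -4 + ((10 + W) - 1) = -4 + (9 + W) = 5 + W)
√(-4816 + u(P(-7, p(-2)))) = √(-4816 + (5 + (2 - 2)*(4 - 7))) = √(-4816 + (5 + 0*(-3))) = √(-4816 + (5 + 0)) = √(-4816 + 5) = √(-4811) = I*√4811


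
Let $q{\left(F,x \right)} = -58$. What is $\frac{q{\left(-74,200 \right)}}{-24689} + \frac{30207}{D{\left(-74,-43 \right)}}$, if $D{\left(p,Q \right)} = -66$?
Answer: $- \frac{248592265}{543158} \approx -457.68$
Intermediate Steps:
$\frac{q{\left(-74,200 \right)}}{-24689} + \frac{30207}{D{\left(-74,-43 \right)}} = - \frac{58}{-24689} + \frac{30207}{-66} = \left(-58\right) \left(- \frac{1}{24689}\right) + 30207 \left(- \frac{1}{66}\right) = \frac{58}{24689} - \frac{10069}{22} = - \frac{248592265}{543158}$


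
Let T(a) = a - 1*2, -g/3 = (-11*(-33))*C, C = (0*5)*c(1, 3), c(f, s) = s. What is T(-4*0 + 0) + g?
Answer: -2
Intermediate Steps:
C = 0 (C = (0*5)*3 = 0*3 = 0)
g = 0 (g = -3*(-11*(-33))*0 = -1089*0 = -3*0 = 0)
T(a) = -2 + a (T(a) = a - 2 = -2 + a)
T(-4*0 + 0) + g = (-2 + (-4*0 + 0)) + 0 = (-2 + (0 + 0)) + 0 = (-2 + 0) + 0 = -2 + 0 = -2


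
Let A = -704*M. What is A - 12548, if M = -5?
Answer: -9028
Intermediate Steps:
A = 3520 (A = -704*(-5) = 3520)
A - 12548 = 3520 - 12548 = -9028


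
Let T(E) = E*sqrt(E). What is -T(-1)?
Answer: I ≈ 1.0*I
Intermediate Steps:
T(E) = E**(3/2)
-T(-1) = -(-1)**(3/2) = -(-1)*I = I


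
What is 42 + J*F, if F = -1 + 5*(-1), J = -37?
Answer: 264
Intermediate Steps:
F = -6 (F = -1 - 5 = -6)
42 + J*F = 42 - 37*(-6) = 42 + 222 = 264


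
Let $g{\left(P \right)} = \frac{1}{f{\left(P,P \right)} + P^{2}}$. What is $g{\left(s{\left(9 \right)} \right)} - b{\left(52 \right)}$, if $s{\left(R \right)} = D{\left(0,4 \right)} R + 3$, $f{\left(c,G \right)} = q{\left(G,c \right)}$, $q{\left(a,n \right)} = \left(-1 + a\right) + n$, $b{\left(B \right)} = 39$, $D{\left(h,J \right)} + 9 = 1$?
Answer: $- \frac{180257}{4622} \approx -39.0$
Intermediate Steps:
$D{\left(h,J \right)} = -8$ ($D{\left(h,J \right)} = -9 + 1 = -8$)
$q{\left(a,n \right)} = -1 + a + n$
$f{\left(c,G \right)} = -1 + G + c$
$s{\left(R \right)} = 3 - 8 R$ ($s{\left(R \right)} = - 8 R + 3 = 3 - 8 R$)
$g{\left(P \right)} = \frac{1}{-1 + P^{2} + 2 P}$ ($g{\left(P \right)} = \frac{1}{\left(-1 + P + P\right) + P^{2}} = \frac{1}{\left(-1 + 2 P\right) + P^{2}} = \frac{1}{-1 + P^{2} + 2 P}$)
$g{\left(s{\left(9 \right)} \right)} - b{\left(52 \right)} = \frac{1}{-1 + \left(3 - 72\right)^{2} + 2 \left(3 - 72\right)} - 39 = \frac{1}{-1 + \left(-69\right)^{2} + 2 \left(-69\right)} - 39 = \frac{1}{-1 + 4761 - 138} - 39 = \frac{1}{4622} - 39 = - \frac{180257}{4622}$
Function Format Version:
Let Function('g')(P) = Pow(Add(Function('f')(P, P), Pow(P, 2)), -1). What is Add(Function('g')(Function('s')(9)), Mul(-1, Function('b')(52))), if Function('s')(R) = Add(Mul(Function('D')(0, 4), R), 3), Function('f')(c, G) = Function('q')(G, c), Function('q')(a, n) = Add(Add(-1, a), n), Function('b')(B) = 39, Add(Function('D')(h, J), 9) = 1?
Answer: Rational(-180257, 4622) ≈ -39.000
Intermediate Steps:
Function('D')(h, J) = -8 (Function('D')(h, J) = Add(-9, 1) = -8)
Function('q')(a, n) = Add(-1, a, n)
Function('f')(c, G) = Add(-1, G, c)
Function('s')(R) = Add(3, Mul(-8, R)) (Function('s')(R) = Add(Mul(-8, R), 3) = Add(3, Mul(-8, R)))
Function('g')(P) = Pow(Add(-1, Pow(P, 2), Mul(2, P)), -1) (Function('g')(P) = Pow(Add(Add(-1, P, P), Pow(P, 2)), -1) = Pow(Add(Add(-1, Mul(2, P)), Pow(P, 2)), -1) = Pow(Add(-1, Pow(P, 2), Mul(2, P)), -1))
Add(Function('g')(Function('s')(9)), Mul(-1, Function('b')(52))) = Add(Pow(Add(-1, Pow(Add(3, Mul(-8, 9)), 2), Mul(2, Add(3, Mul(-8, 9)))), -1), Mul(-1, 39)) = Add(Pow(Add(-1, Pow(Add(3, -72), 2), Mul(2, Add(3, -72))), -1), -39) = Add(Pow(Add(-1, Pow(-69, 2), Mul(2, -69)), -1), -39) = Add(Pow(Add(-1, 4761, -138), -1), -39) = Add(Pow(4622, -1), -39) = Add(Rational(1, 4622), -39) = Rational(-180257, 4622)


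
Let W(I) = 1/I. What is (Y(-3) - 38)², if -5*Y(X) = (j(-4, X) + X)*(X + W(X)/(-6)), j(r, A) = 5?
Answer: 2745649/2025 ≈ 1355.9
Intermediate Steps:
Y(X) = -(5 + X)*(X - 1/(6*X))/5 (Y(X) = -(5 + X)*(X + 1/(X*(-6)))/5 = -(5 + X)*(X - ⅙/X)/5 = -(5 + X)*(X - 1/(6*X))/5)
(Y(-3) - 38)² = ((1/30 - 1*(-3) - ⅕*(-3)² + (⅙)/(-3)) - 38)² = ((1/30 + 3 - ⅕*9 + (⅙)*(-⅓)) - 38)² = ((1/30 + 3 - 9/5 - 1/18) - 38)² = (53/45 - 38)² = (-1657/45)² = 2745649/2025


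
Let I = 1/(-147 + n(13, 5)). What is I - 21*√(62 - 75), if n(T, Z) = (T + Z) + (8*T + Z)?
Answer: -1/20 - 21*I*√13 ≈ -0.05 - 75.717*I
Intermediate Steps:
n(T, Z) = 2*Z + 9*T (n(T, Z) = (T + Z) + (Z + 8*T) = 2*Z + 9*T)
I = -1/20 (I = 1/(-147 + (2*5 + 9*13)) = 1/(-147 + (10 + 117)) = 1/(-147 + 127) = 1/(-20) = -1/20 ≈ -0.050000)
I - 21*√(62 - 75) = -1/20 - 21*√(62 - 75) = -1/20 - 21*I*√13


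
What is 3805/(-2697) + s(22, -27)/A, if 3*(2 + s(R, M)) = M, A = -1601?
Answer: -6062138/4317897 ≈ -1.4040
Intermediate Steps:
s(R, M) = -2 + M/3
3805/(-2697) + s(22, -27)/A = 3805/(-2697) + (-2 + (⅓)*(-27))/(-1601) = 3805*(-1/2697) + (-2 - 9)*(-1/1601) = -3805/2697 - 11*(-1/1601) = -3805/2697 + 11/1601 = -6062138/4317897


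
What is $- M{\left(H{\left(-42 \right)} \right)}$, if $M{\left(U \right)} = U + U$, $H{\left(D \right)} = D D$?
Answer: $-3528$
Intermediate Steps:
$H{\left(D \right)} = D^{2}$
$M{\left(U \right)} = 2 U$
$- M{\left(H{\left(-42 \right)} \right)} = - 2 \left(-42\right)^{2} = - 2 \cdot 1764 = \left(-1\right) 3528 = -3528$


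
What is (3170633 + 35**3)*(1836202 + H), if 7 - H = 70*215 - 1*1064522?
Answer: 9273158978948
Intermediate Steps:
H = 1049479 (H = 7 - (70*215 - 1*1064522) = 7 - (15050 - 1064522) = 7 - 1*(-1049472) = 7 + 1049472 = 1049479)
(3170633 + 35**3)*(1836202 + H) = (3170633 + 35**3)*(1836202 + 1049479) = (3170633 + 42875)*2885681 = 3213508*2885681 = 9273158978948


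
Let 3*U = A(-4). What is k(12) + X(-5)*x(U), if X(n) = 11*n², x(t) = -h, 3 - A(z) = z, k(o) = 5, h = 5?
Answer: -1370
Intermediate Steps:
A(z) = 3 - z
U = 7/3 (U = (3 - 1*(-4))/3 = (3 + 4)/3 = (⅓)*7 = 7/3 ≈ 2.3333)
x(t) = -5 (x(t) = -1*5 = -5)
k(12) + X(-5)*x(U) = 5 + (11*(-5)²)*(-5) = 5 + (11*25)*(-5) = 5 + 275*(-5) = 5 - 1375 = -1370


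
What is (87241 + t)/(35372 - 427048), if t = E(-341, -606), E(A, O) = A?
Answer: -21725/97919 ≈ -0.22187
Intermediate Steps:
t = -341
(87241 + t)/(35372 - 427048) = (87241 - 341)/(35372 - 427048) = 86900/(-391676) = 86900*(-1/391676) = -21725/97919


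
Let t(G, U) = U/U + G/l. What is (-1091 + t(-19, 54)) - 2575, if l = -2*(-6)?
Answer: -43999/12 ≈ -3666.6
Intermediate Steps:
l = 12
t(G, U) = 1 + G/12 (t(G, U) = U/U + G/12 = 1 + G*(1/12) = 1 + G/12)
(-1091 + t(-19, 54)) - 2575 = (-1091 + (1 + (1/12)*(-19))) - 2575 = (-1091 + (1 - 19/12)) - 2575 = (-1091 - 7/12) - 2575 = -13099/12 - 2575 = -43999/12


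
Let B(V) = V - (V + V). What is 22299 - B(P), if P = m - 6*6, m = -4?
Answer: 22259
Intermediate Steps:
P = -40 (P = -4 - 6*6 = -4 - 36 = -40)
B(V) = -V (B(V) = V - 2*V = -V)
22299 - B(P) = 22299 - (-1)*(-40) = 22299 - 1*40 = 22299 - 40 = 22259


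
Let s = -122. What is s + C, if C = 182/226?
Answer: -13695/113 ≈ -121.19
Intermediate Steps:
C = 91/113 (C = 182*(1/226) = 91/113 ≈ 0.80531)
s + C = -122 + 91/113 = -13695/113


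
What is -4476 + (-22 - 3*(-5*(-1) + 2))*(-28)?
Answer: -3272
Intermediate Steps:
-4476 + (-22 - 3*(-5*(-1) + 2))*(-28) = -4476 + (-22 - 3*(5 + 2))*(-28) = -4476 + (-22 - 3*7)*(-28) = -4476 + (-22 - 21)*(-28) = -4476 - 43*(-28) = -4476 + 1204 = -3272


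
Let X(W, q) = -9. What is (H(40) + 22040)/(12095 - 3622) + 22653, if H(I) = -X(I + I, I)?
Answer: 191960918/8473 ≈ 22656.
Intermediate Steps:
H(I) = 9 (H(I) = -1*(-9) = 9)
(H(40) + 22040)/(12095 - 3622) + 22653 = (9 + 22040)/(12095 - 3622) + 22653 = 22049/8473 + 22653 = 191960918/8473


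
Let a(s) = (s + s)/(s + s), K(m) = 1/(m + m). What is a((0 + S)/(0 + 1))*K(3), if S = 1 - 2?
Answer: 1/6 ≈ 0.16667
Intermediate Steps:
S = -1
K(m) = 1/(2*m)
a(s) = 1 (a(s) = (2*s)/((2*s)) = (2*s)*(1/(2*s)) = 1)
a((0 + S)/(0 + 1))*K(3) = 1*((1/2)/3) = 1*((1/2)*(1/3)) = 1*(1/6) = 1/6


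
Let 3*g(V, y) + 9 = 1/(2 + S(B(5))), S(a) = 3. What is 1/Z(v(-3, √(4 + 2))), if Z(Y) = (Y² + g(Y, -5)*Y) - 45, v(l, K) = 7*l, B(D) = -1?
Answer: 5/2288 ≈ 0.0021853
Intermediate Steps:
g(V, y) = -44/15 (g(V, y) = -3 + 1/(3*(2 + 3)) = -3 + (⅓)/5 = -3 + (⅓)*(⅕) = -3 + 1/15 = -44/15)
Z(Y) = -45 + Y² - 44*Y/15 (Z(Y) = (Y² - 44*Y/15) - 45 = -45 + Y² - 44*Y/15)
1/Z(v(-3, √(4 + 2))) = 1/(-45 + (7*(-3))² - 308*(-3)/15) = 1/(-45 + (-21)² - 44/15*(-21)) = 1/(-45 + 441 + 308/5) = 1/(2288/5) = 5/2288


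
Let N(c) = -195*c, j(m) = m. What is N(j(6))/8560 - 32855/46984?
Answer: -2101313/2513644 ≈ -0.83596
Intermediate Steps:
N(j(6))/8560 - 32855/46984 = -195*6/8560 - 32855/46984 = -1170*1/8560 - 32855*1/46984 = -117/856 - 32855/46984 = -2101313/2513644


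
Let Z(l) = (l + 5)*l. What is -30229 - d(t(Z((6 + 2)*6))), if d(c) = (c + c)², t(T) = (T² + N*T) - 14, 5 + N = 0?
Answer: -166885161937445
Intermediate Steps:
N = -5 (N = -5 + 0 = -5)
Z(l) = l*(5 + l) (Z(l) = (5 + l)*l = l*(5 + l))
t(T) = -14 + T² - 5*T (t(T) = (T² - 5*T) - 14 = -14 + T² - 5*T)
d(c) = 4*c² (d(c) = (2*c)² = 4*c²)
-30229 - d(t(Z((6 + 2)*6))) = -30229 - 4*(-14 + (((6 + 2)*6)*(5 + (6 + 2)*6))² - 5*(6 + 2)*6*(5 + (6 + 2)*6))² = -30229 - 4*(-14 + ((8*6)*(5 + 8*6))² - 5*8*6*(5 + 8*6))² = -30229 - 4*(-14 + (48*(5 + 48))² - 240*(5 + 48))² = -30229 - 4*(-14 + (48*53)² - 240*53)² = -30229 - 4*(-14 + 2544² - 5*2544)² = -30229 - 4*(-14 + 6471936 - 12720)² = -30229 - 4*6459202² = -30229 - 4*41721290476804 = -30229 - 1*166885161907216 = -30229 - 166885161907216 = -166885161937445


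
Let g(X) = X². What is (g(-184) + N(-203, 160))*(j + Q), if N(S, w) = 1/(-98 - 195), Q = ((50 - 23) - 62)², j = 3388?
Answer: 45760069691/293 ≈ 1.5618e+8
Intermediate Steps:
Q = 1225 (Q = (27 - 62)² = (-35)² = 1225)
N(S, w) = -1/293 (N(S, w) = 1/(-293) = -1/293)
(g(-184) + N(-203, 160))*(j + Q) = ((-184)² - 1/293)*(3388 + 1225) = (33856 - 1/293)*4613 = (9919807/293)*4613 = 45760069691/293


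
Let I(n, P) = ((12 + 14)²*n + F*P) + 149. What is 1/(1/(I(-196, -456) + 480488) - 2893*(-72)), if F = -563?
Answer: 604869/125991793225 ≈ 4.8009e-6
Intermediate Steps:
I(n, P) = 149 - 563*P + 676*n (I(n, P) = ((12 + 14)²*n - 563*P) + 149 = (26²*n - 563*P) + 149 = (676*n - 563*P) + 149 = (-563*P + 676*n) + 149 = 149 - 563*P + 676*n)
1/(1/(I(-196, -456) + 480488) - 2893*(-72)) = 1/(1/((149 - 563*(-456) + 676*(-196)) + 480488) - 2893*(-72)) = 1/(1/((149 + 256728 - 132496) + 480488) - 1*(-208296)) = 1/(1/(124381 + 480488) + 208296) = 1/(1/604869 + 208296) = 1/(125991793225/604869) = 604869/125991793225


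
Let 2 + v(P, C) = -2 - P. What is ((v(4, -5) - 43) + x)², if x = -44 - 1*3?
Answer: 9604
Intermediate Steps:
v(P, C) = -4 - P (v(P, C) = -2 + (-2 - P) = -4 - P)
x = -47 (x = -44 - 3 = -47)
((v(4, -5) - 43) + x)² = (((-4 - 1*4) - 43) - 47)² = (((-4 - 4) - 43) - 47)² = ((-8 - 43) - 47)² = (-51 - 47)² = (-98)² = 9604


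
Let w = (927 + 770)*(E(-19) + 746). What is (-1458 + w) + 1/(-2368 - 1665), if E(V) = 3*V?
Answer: 4709636574/4033 ≈ 1.1678e+6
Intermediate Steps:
w = 1169233 (w = (927 + 770)*(3*(-19) + 746) = 1697*(-57 + 746) = 1697*689 = 1169233)
(-1458 + w) + 1/(-2368 - 1665) = (-1458 + 1169233) + 1/(-2368 - 1665) = 1167775 + 1/(-4033) = 1167775 - 1/4033 = 4709636574/4033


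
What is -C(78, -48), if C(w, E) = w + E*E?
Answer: -2382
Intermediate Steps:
C(w, E) = w + E²
-C(78, -48) = -(78 + (-48)²) = -(78 + 2304) = -1*2382 = -2382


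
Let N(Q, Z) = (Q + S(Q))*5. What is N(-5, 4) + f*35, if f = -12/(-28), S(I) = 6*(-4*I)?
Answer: 590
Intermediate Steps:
S(I) = -24*I
N(Q, Z) = -115*Q (N(Q, Z) = (Q - 24*Q)*5 = -23*Q*5 = -115*Q)
f = 3/7 (f = -12*(-1/28) = 3/7 ≈ 0.42857)
N(-5, 4) + f*35 = -115*(-5) + (3/7)*35 = 575 + 15 = 590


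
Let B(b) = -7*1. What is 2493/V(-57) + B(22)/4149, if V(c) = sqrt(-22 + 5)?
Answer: -7/4149 - 2493*I*sqrt(17)/17 ≈ -0.0016872 - 604.64*I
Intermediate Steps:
B(b) = -7
V(c) = I*sqrt(17) (V(c) = sqrt(-17) = I*sqrt(17))
2493/V(-57) + B(22)/4149 = 2493/((I*sqrt(17))) - 7/4149 = 2493*(-I*sqrt(17)/17) - 7*1/4149 = -2493*I*sqrt(17)/17 - 7/4149 = -7/4149 - 2493*I*sqrt(17)/17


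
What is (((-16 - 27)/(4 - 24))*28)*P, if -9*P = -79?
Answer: 23779/45 ≈ 528.42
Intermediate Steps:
P = 79/9 (P = -⅑*(-79) = 79/9 ≈ 8.7778)
(((-16 - 27)/(4 - 24))*28)*P = (((-16 - 27)/(4 - 24))*28)*(79/9) = (-43/(-20)*28)*(79/9) = (-43*(-1/20)*28)*(79/9) = ((43/20)*28)*(79/9) = (301/5)*(79/9) = 23779/45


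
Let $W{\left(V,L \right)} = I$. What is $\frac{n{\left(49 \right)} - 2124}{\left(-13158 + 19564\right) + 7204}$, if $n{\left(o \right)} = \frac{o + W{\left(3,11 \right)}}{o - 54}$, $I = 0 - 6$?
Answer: $- \frac{10663}{68050} \approx -0.15669$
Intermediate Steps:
$I = -6$ ($I = 0 - 6 = -6$)
$W{\left(V,L \right)} = -6$
$n{\left(o \right)} = \frac{-6 + o}{-54 + o}$ ($n{\left(o \right)} = \frac{o - 6}{o - 54} = \frac{-6 + o}{-54 + o}$)
$\frac{n{\left(49 \right)} - 2124}{\left(-13158 + 19564\right) + 7204} = \frac{\frac{-6 + 49}{-54 + 49} - 2124}{\left(-13158 + 19564\right) + 7204} = \frac{\frac{1}{-5} \cdot 43 - 2124}{6406 + 7204} = \frac{\left(- \frac{1}{5}\right) 43 - 2124}{13610} = \left(- \frac{43}{5} - 2124\right) \frac{1}{13610} = \left(- \frac{10663}{5}\right) \frac{1}{13610} = - \frac{10663}{68050}$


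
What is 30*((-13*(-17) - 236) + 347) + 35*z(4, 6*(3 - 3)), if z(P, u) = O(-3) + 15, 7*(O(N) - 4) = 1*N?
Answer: 10610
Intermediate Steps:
O(N) = 4 + N/7 (O(N) = 4 + (1*N)/7 = 4 + N/7)
z(P, u) = 130/7 (z(P, u) = (4 + (1/7)*(-3)) + 15 = (4 - 3/7) + 15 = 25/7 + 15 = 130/7)
30*((-13*(-17) - 236) + 347) + 35*z(4, 6*(3 - 3)) = 30*((-13*(-17) - 236) + 347) + 35*(130/7) = 30*((221 - 236) + 347) + 650 = 30*(-15 + 347) + 650 = 30*332 + 650 = 9960 + 650 = 10610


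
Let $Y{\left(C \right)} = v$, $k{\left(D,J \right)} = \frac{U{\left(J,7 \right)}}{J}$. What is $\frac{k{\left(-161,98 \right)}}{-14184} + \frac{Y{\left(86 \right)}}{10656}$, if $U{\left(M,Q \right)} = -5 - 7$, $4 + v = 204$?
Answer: $\frac{60359}{3214449} \approx 0.018777$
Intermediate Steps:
$v = 200$ ($v = -4 + 204 = 200$)
$U{\left(M,Q \right)} = -12$
$k{\left(D,J \right)} = - \frac{12}{J}$
$Y{\left(C \right)} = 200$
$\frac{k{\left(-161,98 \right)}}{-14184} + \frac{Y{\left(86 \right)}}{10656} = \frac{\left(-12\right) \frac{1}{98}}{-14184} + \frac{200}{10656} = \left(-12\right) \frac{1}{98} \left(- \frac{1}{14184}\right) + 200 \cdot \frac{1}{10656} = \left(- \frac{6}{49}\right) \left(- \frac{1}{14184}\right) + \frac{25}{1332} = \frac{1}{115836} + \frac{25}{1332} = \frac{60359}{3214449}$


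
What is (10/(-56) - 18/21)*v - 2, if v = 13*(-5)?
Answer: 1829/28 ≈ 65.321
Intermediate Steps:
v = -65
(10/(-56) - 18/21)*v - 2 = (10/(-56) - 18/21)*(-65) - 2 = (10*(-1/56) - 18*1/21)*(-65) - 2 = (-5/28 - 6/7)*(-65) - 2 = -29/28*(-65) - 2 = 1885/28 - 2 = 1829/28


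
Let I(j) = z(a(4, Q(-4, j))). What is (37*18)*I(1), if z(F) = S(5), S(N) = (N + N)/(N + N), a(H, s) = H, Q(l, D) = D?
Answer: 666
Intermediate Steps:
S(N) = 1 (S(N) = (2*N)/((2*N)) = (2*N)*(1/(2*N)) = 1)
z(F) = 1
I(j) = 1
(37*18)*I(1) = (37*18)*1 = 666*1 = 666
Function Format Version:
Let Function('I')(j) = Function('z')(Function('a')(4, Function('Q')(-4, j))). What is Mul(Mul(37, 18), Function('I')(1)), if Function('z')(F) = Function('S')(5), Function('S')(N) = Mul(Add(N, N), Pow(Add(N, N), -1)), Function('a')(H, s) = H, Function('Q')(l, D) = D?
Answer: 666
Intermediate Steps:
Function('S')(N) = 1 (Function('S')(N) = Mul(Mul(2, N), Pow(Mul(2, N), -1)) = Mul(Mul(2, N), Mul(Rational(1, 2), Pow(N, -1))) = 1)
Function('z')(F) = 1
Function('I')(j) = 1
Mul(Mul(37, 18), Function('I')(1)) = Mul(Mul(37, 18), 1) = Mul(666, 1) = 666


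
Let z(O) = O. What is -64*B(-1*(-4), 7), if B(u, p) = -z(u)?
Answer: 256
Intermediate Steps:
B(u, p) = -u
-64*B(-1*(-4), 7) = -(-64)*(-1*(-4)) = -(-64)*4 = -64*(-4) = 256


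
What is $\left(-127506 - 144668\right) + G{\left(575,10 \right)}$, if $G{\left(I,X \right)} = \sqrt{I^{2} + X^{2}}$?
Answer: $-272174 + 5 \sqrt{13229} \approx -2.716 \cdot 10^{5}$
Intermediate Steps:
$\left(-127506 - 144668\right) + G{\left(575,10 \right)} = \left(-127506 - 144668\right) + \sqrt{575^{2} + 10^{2}} = \left(-127506 - 144668\right) + \sqrt{330625 + 100} = \left(-127506 - 144668\right) + \sqrt{330725} = -272174 + 5 \sqrt{13229}$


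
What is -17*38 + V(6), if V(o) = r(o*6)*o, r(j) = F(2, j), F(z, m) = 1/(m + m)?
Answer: -7751/12 ≈ -645.92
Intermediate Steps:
F(z, m) = 1/(2*m)
r(j) = 1/(2*j)
V(o) = 1/12 (V(o) = (1/(2*((o*6))))*o = (1/(2*((6*o))))*o = ((1/(6*o))/2)*o = (1/(12*o))*o = 1/12)
-17*38 + V(6) = -17*38 + 1/12 = -646 + 1/12 = -7751/12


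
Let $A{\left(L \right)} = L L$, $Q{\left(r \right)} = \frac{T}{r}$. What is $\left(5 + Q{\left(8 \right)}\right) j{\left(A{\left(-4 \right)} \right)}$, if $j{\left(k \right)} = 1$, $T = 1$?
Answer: $\frac{41}{8} \approx 5.125$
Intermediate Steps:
$Q{\left(r \right)} = \frac{1}{r}$ ($Q{\left(r \right)} = 1 \frac{1}{r} = \frac{1}{r}$)
$A{\left(L \right)} = L^{2}$
$\left(5 + Q{\left(8 \right)}\right) j{\left(A{\left(-4 \right)} \right)} = \left(5 + \frac{1}{8}\right) 1 = \frac{41}{8} \cdot 1 = \frac{41}{8}$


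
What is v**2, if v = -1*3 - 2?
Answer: 25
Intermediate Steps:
v = -5 (v = -3 - 2 = -5)
v**2 = (-5)**2 = 25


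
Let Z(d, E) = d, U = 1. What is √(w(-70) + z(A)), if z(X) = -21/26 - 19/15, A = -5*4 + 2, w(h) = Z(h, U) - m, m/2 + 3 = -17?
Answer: I*√4878510/390 ≈ 5.6634*I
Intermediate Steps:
m = -40 (m = -6 + 2*(-17) = -6 - 34 = -40)
w(h) = 40 + h (w(h) = h - 1*(-40) = h + 40 = 40 + h)
A = -18 (A = -20 + 2 = -18)
z(X) = -809/390 (z(X) = -21*1/26 - 19*1/15 = -21/26 - 19/15 = -809/390)
√(w(-70) + z(A)) = √((40 - 70) - 809/390) = √(-30 - 809/390) = √(-12509/390) = I*√4878510/390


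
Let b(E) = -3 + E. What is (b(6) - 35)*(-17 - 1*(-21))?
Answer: -128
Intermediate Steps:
(b(6) - 35)*(-17 - 1*(-21)) = ((-3 + 6) - 35)*(-17 - 1*(-21)) = (3 - 35)*(-17 + 21) = -32*4 = -128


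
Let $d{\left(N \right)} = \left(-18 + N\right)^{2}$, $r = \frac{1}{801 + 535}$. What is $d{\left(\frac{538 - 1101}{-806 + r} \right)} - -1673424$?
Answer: $\frac{1940733337043948404}{1159530544225} \approx 1.6737 \cdot 10^{6}$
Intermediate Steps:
$r = \frac{1}{1336} \approx 0.0007485$
$d{\left(\frac{538 - 1101}{-806 + r} \right)} - -1673424 = \left(-18 + \frac{538 - 1101}{-806 + \frac{1}{1336}}\right)^{2} - -1673424 = \left(-18 - \frac{563}{- \frac{1076815}{1336}}\right)^{2} + 1673424 = \left(-18 - - \frac{752168}{1076815}\right)^{2} + 1673424 = \left(-18 + \frac{752168}{1076815}\right)^{2} + 1673424 = \left(- \frac{18630502}{1076815}\right)^{2} + 1673424 = \frac{347095604772004}{1159530544225} + 1673424 = \frac{1940733337043948404}{1159530544225}$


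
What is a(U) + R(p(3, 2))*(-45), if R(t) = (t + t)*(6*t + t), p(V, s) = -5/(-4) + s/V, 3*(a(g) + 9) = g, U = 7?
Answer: -55705/24 ≈ -2321.0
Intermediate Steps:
a(g) = -9 + g/3
p(V, s) = 5/4 + s/V (p(V, s) = -5*(-¼) + s/V = 5/4 + s/V)
R(t) = 14*t² (R(t) = (2*t)*(7*t) = 14*t²)
a(U) + R(p(3, 2))*(-45) = (-9 + (⅓)*7) + (14*(5/4 + 2/3)²)*(-45) = (-9 + 7/3) + (14*(5/4 + 2*(⅓))²)*(-45) = -20/3 + (14*(5/4 + ⅔)²)*(-45) = -20/3 + (14*(23/12)²)*(-45) = -20/3 + (14*(529/144))*(-45) = -20/3 + (3703/72)*(-45) = -20/3 - 18515/8 = -55705/24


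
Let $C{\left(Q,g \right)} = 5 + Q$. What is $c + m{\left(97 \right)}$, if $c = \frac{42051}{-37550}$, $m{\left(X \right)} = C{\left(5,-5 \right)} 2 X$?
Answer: $\frac{72804949}{37550} \approx 1938.9$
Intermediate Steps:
$m{\left(X \right)} = 20 X$ ($m{\left(X \right)} = \left(5 + 5\right) 2 X = 10 \cdot 2 X = 20 X$)
$c = - \frac{42051}{37550}$ ($c = 42051 \left(- \frac{1}{37550}\right) = - \frac{42051}{37550} \approx -1.1199$)
$c + m{\left(97 \right)} = - \frac{42051}{37550} + 20 \cdot 97 = - \frac{42051}{37550} + 1940 = \frac{72804949}{37550}$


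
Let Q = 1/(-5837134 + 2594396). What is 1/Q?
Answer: -3242738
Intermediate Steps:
Q = -1/3242738 (Q = 1/(-3242738) = -1/3242738 ≈ -3.0838e-7)
1/Q = 1/(-1/3242738) = -3242738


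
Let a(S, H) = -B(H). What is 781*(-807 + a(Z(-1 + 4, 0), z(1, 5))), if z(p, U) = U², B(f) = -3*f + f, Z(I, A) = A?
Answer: -591217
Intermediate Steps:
B(f) = -2*f
a(S, H) = 2*H (a(S, H) = -(-2)*H = 2*H)
781*(-807 + a(Z(-1 + 4, 0), z(1, 5))) = 781*(-807 + 2*5²) = 781*(-807 + 2*25) = 781*(-807 + 50) = 781*(-757) = -591217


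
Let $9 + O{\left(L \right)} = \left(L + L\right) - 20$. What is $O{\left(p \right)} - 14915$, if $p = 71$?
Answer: $-14802$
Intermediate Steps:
$O{\left(L \right)} = -29 + 2 L$ ($O{\left(L \right)} = -9 + \left(\left(L + L\right) - 20\right) = -9 + \left(2 L - 20\right) = -9 + \left(-20 + 2 L\right) = -29 + 2 L$)
$O{\left(p \right)} - 14915 = \left(-29 + 2 \cdot 71\right) - 14915 = \left(-29 + 142\right) - 14915 = 113 - 14915 = -14802$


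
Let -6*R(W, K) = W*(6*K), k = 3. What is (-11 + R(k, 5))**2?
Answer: 676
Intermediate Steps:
R(W, K) = -K*W (R(W, K) = -W*6*K/6 = -K*W)
(-11 + R(k, 5))**2 = (-11 - 1*5*3)**2 = (-11 - 15)**2 = (-26)**2 = 676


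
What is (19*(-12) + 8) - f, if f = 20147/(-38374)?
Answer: -8422133/38374 ≈ -219.48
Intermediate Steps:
f = -20147/38374 (f = 20147*(-1/38374) = -20147/38374 ≈ -0.52502)
(19*(-12) + 8) - f = (19*(-12) + 8) - 1*(-20147/38374) = (-228 + 8) + 20147/38374 = -220 + 20147/38374 = -8422133/38374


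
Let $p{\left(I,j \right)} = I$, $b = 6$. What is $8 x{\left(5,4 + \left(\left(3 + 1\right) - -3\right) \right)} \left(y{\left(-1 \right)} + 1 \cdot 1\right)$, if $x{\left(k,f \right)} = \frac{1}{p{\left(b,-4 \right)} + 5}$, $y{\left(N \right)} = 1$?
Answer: $\frac{16}{11} \approx 1.4545$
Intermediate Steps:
$x{\left(k,f \right)} = \frac{1}{11}$ ($x{\left(k,f \right)} = \frac{1}{6 + 5} = \frac{1}{11}$)
$8 x{\left(5,4 + \left(\left(3 + 1\right) - -3\right) \right)} \left(y{\left(-1 \right)} + 1 \cdot 1\right) = 8 \cdot \frac{1}{11} \left(1 + 1 \cdot 1\right) = \frac{8 \left(1 + 1\right)}{11} = \frac{8}{11} \cdot 2 = \frac{16}{11}$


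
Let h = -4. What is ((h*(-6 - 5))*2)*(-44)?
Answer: -3872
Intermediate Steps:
((h*(-6 - 5))*2)*(-44) = (-4*(-6 - 5)*2)*(-44) = (-4*(-11)*2)*(-44) = (44*2)*(-44) = 88*(-44) = -3872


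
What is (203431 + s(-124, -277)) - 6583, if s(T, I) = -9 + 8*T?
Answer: 195847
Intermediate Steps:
(203431 + s(-124, -277)) - 6583 = (203431 + (-9 + 8*(-124))) - 6583 = (203431 + (-9 - 992)) - 6583 = (203431 - 1001) - 6583 = 202430 - 6583 = 195847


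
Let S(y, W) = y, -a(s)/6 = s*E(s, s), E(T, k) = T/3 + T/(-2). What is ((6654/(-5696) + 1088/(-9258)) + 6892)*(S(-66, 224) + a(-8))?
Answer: -90842987669/6591696 ≈ -13781.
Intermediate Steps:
E(T, k) = -T/6 (E(T, k) = T*(⅓) + T*(-½) = T/3 - T/2 = -T/6)
a(s) = s² (a(s) = -6*s*(-s/6) = -(-1)*s² = s²)
((6654/(-5696) + 1088/(-9258)) + 6892)*(S(-66, 224) + a(-8)) = ((6654/(-5696) + 1088/(-9258)) + 6892)*(-66 + (-8)²) = ((6654*(-1/5696) + 1088*(-1/9258)) + 6892)*(-66 + 64) = ((-3327/2848 - 544/4629) + 6892)*(-2) = (-16949995/13183392 + 6892)*(-2) = (90842987669/13183392)*(-2) = -90842987669/6591696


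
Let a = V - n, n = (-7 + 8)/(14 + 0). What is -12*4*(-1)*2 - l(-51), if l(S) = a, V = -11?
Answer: 1499/14 ≈ 107.07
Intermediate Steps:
n = 1/14 ≈ 0.071429
a = -155/14 (a = -11 - 1*1/14 = -11 - 1/14 = -155/14 ≈ -11.071)
l(S) = -155/14
-12*4*(-1)*2 - l(-51) = -12*4*(-1)*2 - 1*(-155/14) = -(-48)*2 + 155/14 = -12*(-8) + 155/14 = 96 + 155/14 = 1499/14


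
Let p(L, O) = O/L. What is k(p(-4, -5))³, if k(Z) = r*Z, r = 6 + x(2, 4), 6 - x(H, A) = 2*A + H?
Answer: 125/8 ≈ 15.625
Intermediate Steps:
x(H, A) = 6 - H - 2*A (x(H, A) = 6 - (2*A + H) = 6 - (H + 2*A) = 6 + (-H - 2*A) = 6 - H - 2*A)
r = 2 (r = 6 + (6 - 1*2 - 2*4) = 6 + (6 - 2 - 8) = 6 - 4 = 2)
k(Z) = 2*Z
k(p(-4, -5))³ = (2*(-5/(-4)))³ = (2*(-5*(-¼)))³ = (2*(5/4))³ = (5/2)³ = 125/8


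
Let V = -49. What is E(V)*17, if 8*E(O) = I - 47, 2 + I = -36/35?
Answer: -29767/280 ≈ -106.31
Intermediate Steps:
I = -106/35 (I = -2 - 36/35 = -106/35 ≈ -3.0286)
E(O) = -1751/280 (E(O) = (-106/35 - 47)/8 = (1/8)*(-1751/35) = -1751/280)
E(V)*17 = -1751/280*17 = -29767/280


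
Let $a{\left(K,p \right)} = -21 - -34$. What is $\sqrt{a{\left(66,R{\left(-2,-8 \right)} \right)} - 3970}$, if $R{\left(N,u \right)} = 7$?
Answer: $i \sqrt{3957} \approx 62.905 i$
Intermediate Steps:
$a{\left(K,p \right)} = 13$ ($a{\left(K,p \right)} = -21 + 34 = 13$)
$\sqrt{a{\left(66,R{\left(-2,-8 \right)} \right)} - 3970} = \sqrt{13 - 3970} = \sqrt{-3957} = i \sqrt{3957}$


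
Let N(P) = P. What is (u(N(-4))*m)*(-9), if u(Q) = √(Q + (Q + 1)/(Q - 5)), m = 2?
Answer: -6*I*√33 ≈ -34.467*I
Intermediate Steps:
u(Q) = √(Q + (1 + Q)/(-5 + Q))
(u(N(-4))*m)*(-9) = (√((1 - 4 - 4*(-5 - 4))/(-5 - 4))*2)*(-9) = (√((1 - 4 - 4*(-9))/(-9))*2)*(-9) = (√(-(1 - 4 + 36)/9)*2)*(-9) = (√(-⅑*33)*2)*(-9) = (√(-11/3)*2)*(-9) = ((I*√33/3)*2)*(-9) = (2*I*√33/3)*(-9) = -6*I*√33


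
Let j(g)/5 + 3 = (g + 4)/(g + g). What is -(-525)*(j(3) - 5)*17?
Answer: -252875/2 ≈ -1.2644e+5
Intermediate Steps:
j(g) = -15 + 5*(4 + g)/(2*g) (j(g) = -15 + 5*((g + 4)/(g + g)) = -15 + 5*((4 + g)/((2*g))) = -15 + 5*((4 + g)*(1/(2*g))) = -15 + 5*((4 + g)/(2*g)) = -15 + 5*(4 + g)/(2*g))
-(-525)*(j(3) - 5)*17 = -(-525)*((-25/2 + 10/3) - 5)*17 = -(-525)*(-55/6 - 5)*17 = -(-525)*(-85)/6*17 = -105*425/6*17 = -14875/2*17 = -252875/2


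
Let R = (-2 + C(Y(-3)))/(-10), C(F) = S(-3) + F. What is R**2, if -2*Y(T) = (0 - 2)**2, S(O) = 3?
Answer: 1/100 ≈ 0.010000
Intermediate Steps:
Y(T) = -2 (Y(T) = -(0 - 2)**2/2 = -1/2*(-2)**2 = -1/2*4 = -2)
C(F) = 3 + F
R = 1/10 (R = (-2 + (3 - 2))/(-10) = (-2 + 1)*(-1/10) = -1*(-1/10) = 1/10 ≈ 0.10000)
R**2 = (1/10)**2 = 1/100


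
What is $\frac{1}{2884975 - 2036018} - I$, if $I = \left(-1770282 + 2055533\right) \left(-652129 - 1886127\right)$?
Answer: $\frac{614678879132666993}{848957} \approx 7.2404 \cdot 10^{11}$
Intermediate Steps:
$I = -724040062256$ ($I = 285251 \left(-2538256\right) = -724040062256$)
$\frac{1}{2884975 - 2036018} - I = \frac{1}{2884975 - 2036018} - -724040062256 = \frac{1}{848957} + 724040062256 = \frac{614678879132666993}{848957}$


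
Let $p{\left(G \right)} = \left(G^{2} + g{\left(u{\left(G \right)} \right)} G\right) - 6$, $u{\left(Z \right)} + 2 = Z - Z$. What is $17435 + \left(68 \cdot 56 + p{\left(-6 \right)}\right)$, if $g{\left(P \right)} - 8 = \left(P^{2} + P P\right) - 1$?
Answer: $21183$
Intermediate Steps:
$u{\left(Z \right)} = -2$ ($u{\left(Z \right)} = -2 + \left(Z - Z\right) = -2 + 0 = -2$)
$g{\left(P \right)} = 7 + 2 P^{2}$ ($g{\left(P \right)} = 8 - \left(1 - P^{2} - P P\right) = 8 + \left(\left(P^{2} + P^{2}\right) - 1\right) = 8 + \left(2 P^{2} - 1\right) = 8 + \left(-1 + 2 P^{2}\right) = 7 + 2 P^{2}$)
$p{\left(G \right)} = -6 + G^{2} + 15 G$ ($p{\left(G \right)} = \left(G^{2} + \left(7 + 2 \left(-2\right)^{2}\right) G\right) - 6 = \left(G^{2} + \left(7 + 2 \cdot 4\right) G\right) - 6 = \left(G^{2} + \left(7 + 8\right) G\right) - 6 = \left(G^{2} + 15 G\right) - 6 = -6 + G^{2} + 15 G$)
$17435 + \left(68 \cdot 56 + p{\left(-6 \right)}\right) = 17435 + \left(68 \cdot 56 + \left(-6 + \left(-6\right)^{2} + 15 \left(-6\right)\right)\right) = 17435 + \left(3808 - 60\right) = 17435 + 3748 = 21183$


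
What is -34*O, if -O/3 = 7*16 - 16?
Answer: 9792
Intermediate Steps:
O = -288 (O = -3*(7*16 - 16) = -3*(112 - 16) = -3*96 = -288)
-34*O = -34*(-288) = 9792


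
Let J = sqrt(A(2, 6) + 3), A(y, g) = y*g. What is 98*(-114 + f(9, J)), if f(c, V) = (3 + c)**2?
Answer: 2940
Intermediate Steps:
A(y, g) = g*y
J = sqrt(15) (J = sqrt(6*2 + 3) = sqrt(12 + 3) = sqrt(15) ≈ 3.8730)
98*(-114 + f(9, J)) = 98*(-114 + (3 + 9)**2) = 98*(-114 + 12**2) = 98*(-114 + 144) = 98*30 = 2940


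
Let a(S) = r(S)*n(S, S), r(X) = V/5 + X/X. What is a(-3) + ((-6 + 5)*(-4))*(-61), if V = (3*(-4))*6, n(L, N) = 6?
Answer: -1622/5 ≈ -324.40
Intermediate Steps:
V = -72 (V = -12*6 = -72)
r(X) = -67/5 (r(X) = -72/5 + X/X = -72*⅕ + 1 = -72/5 + 1 = -67/5)
a(S) = -402/5 (a(S) = -67/5*6 = -402/5)
a(-3) + ((-6 + 5)*(-4))*(-61) = -402/5 + ((-6 + 5)*(-4))*(-61) = -402/5 - 1*(-4)*(-61) = -402/5 + 4*(-61) = -402/5 - 244 = -1622/5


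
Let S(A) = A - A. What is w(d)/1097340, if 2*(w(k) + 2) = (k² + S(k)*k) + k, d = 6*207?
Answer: 771901/1097340 ≈ 0.70343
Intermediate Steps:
d = 1242
S(A) = 0
w(k) = -2 + k/2 + k²/2 (w(k) = -2 + ((k² + 0*k) + k)/2 = -2 + ((k² + 0) + k)/2 = -2 + (k² + k)/2 = -2 + (k + k²)/2 = -2 + (k/2 + k²/2) = -2 + k/2 + k²/2)
w(d)/1097340 = (-2 + (½)*1242 + (½)*1242²)/1097340 = (-2 + 621 + (½)*1542564)*(1/1097340) = (-2 + 621 + 771282)*(1/1097340) = 771901*(1/1097340) = 771901/1097340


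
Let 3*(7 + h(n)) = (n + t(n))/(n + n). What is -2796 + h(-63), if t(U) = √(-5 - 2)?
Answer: -16817/6 - I*√7/378 ≈ -2802.8 - 0.0069993*I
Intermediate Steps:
t(U) = I*√7 (t(U) = √(-7) = I*√7)
h(n) = -7 + (n + I*√7)/(6*n) (h(n) = -7 + ((n + I*√7)/(n + n))/3 = -7 + ((n + I*√7)/((2*n)))/3 = -7 + ((n + I*√7)*(1/(2*n)))/3 = -7 + ((n + I*√7)/(2*n))/3 = -7 + (n + I*√7)/(6*n))
-2796 + h(-63) = -2796 + (⅙)*(-41*(-63) + I*√7)/(-63) = -2796 + (⅙)*(-1/63)*(2583 + I*√7) = -2796 + (-41/6 - I*√7/378) = -16817/6 - I*√7/378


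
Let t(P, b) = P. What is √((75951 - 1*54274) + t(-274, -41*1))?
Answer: √21403 ≈ 146.30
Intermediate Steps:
√((75951 - 1*54274) + t(-274, -41*1)) = √((75951 - 1*54274) - 274) = √((75951 - 54274) - 274) = √(21677 - 274) = √21403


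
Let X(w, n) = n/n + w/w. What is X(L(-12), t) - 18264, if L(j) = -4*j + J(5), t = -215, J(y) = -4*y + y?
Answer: -18262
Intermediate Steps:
J(y) = -3*y
L(j) = -15 - 4*j (L(j) = -4*j - 3*5 = -4*j - 15 = -15 - 4*j)
X(w, n) = 2 (X(w, n) = 1 + 1 = 2)
X(L(-12), t) - 18264 = 2 - 18264 = -18262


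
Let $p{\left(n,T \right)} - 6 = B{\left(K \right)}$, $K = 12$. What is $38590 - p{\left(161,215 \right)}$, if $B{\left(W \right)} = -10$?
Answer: $38594$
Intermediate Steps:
$p{\left(n,T \right)} = -4$ ($p{\left(n,T \right)} = 6 - 10 = -4$)
$38590 - p{\left(161,215 \right)} = 38590 - -4 = 38590 + 4 = 38594$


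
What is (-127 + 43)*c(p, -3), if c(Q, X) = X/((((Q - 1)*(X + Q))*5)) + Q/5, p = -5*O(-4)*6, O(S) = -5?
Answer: -13141788/5215 ≈ -2520.0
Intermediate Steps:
p = 150 (p = -5*(-5)*6 = 25*6 = 150)
c(Q, X) = Q/5 + X/(5*(-1 + Q)*(Q + X)) (c(Q, X) = X/((((-1 + Q)*(Q + X))*5)) + Q*(⅕) = X/((5*(-1 + Q)*(Q + X))) + Q/5 = X*(1/(5*(-1 + Q)*(Q + X))) + Q/5 = X/(5*(-1 + Q)*(Q + X)) + Q/5 = Q/5 + X/(5*(-1 + Q)*(Q + X)))
(-127 + 43)*c(p, -3) = (-127 + 43)*((-3 + 150³ - 1*150² - 3*150² - 1*150*(-3))/(5*(150² - 1*150 - 1*(-3) + 150*(-3)))) = -84*(-3 + 3375000 - 1*22500 - 3*22500 + 450)/(5*(22500 - 150 + 3 - 450)) = -84*(-3 + 3375000 - 22500 - 67500 + 450)/(5*21903) = -84*3285447/(5*21903) = -84*1095149/36505 = -13141788/5215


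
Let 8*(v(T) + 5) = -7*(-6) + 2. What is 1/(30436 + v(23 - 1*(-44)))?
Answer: 2/60873 ≈ 3.2855e-5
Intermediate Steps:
v(T) = ½ (v(T) = -5 + (-7*(-6) + 2)/8 = -5 + (42 + 2)/8 = -5 + (⅛)*44 = -5 + 11/2 = ½)
1/(30436 + v(23 - 1*(-44))) = 1/(30436 + ½) = 1/(60873/2) = 2/60873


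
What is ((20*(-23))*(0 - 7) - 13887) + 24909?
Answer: 14242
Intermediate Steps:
((20*(-23))*(0 - 7) - 13887) + 24909 = (-460*(-7) - 13887) + 24909 = (3220 - 13887) + 24909 = -10667 + 24909 = 14242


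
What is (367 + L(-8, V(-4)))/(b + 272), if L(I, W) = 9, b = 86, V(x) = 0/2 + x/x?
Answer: 188/179 ≈ 1.0503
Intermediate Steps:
V(x) = 1 (V(x) = 0*(1/2) + 1 = 0 + 1 = 1)
(367 + L(-8, V(-4)))/(b + 272) = (367 + 9)/(86 + 272) = 376/358 = 376*(1/358) = 188/179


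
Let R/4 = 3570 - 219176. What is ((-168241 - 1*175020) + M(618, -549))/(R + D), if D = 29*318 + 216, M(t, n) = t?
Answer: 342643/852986 ≈ 0.40170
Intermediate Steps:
R = -862424 (R = 4*(3570 - 219176) = 4*(-215606) = -862424)
D = 9438 (D = 9222 + 216 = 9438)
((-168241 - 1*175020) + M(618, -549))/(R + D) = ((-168241 - 1*175020) + 618)/(-862424 + 9438) = ((-168241 - 175020) + 618)/(-852986) = (-343261 + 618)*(-1/852986) = -342643*(-1/852986) = 342643/852986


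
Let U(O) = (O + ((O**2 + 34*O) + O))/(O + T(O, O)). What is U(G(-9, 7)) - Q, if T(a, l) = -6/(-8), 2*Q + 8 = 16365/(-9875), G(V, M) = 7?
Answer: 5347063/122450 ≈ 43.667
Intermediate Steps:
Q = -19073/3950 (Q = -4 + (16365/(-9875))/2 = -4 + (16365*(-1/9875))/2 = -4 + (1/2)*(-3273/1975) = -4 - 3273/3950 = -19073/3950 ≈ -4.8286)
T(a, l) = 3/4 (T(a, l) = -6*(-1/8) = 3/4)
U(O) = (O**2 + 36*O)/(3/4 + O) (U(O) = (O + ((O**2 + 34*O) + O))/(O + 3/4) = (O + (O**2 + 35*O))/(3/4 + O) = (O**2 + 36*O)/(3/4 + O))
U(G(-9, 7)) - Q = 4*7*(36 + 7)/(3 + 4*7) - 1*(-19073/3950) = 4*7*43/(3 + 28) + 19073/3950 = 4*7*43/31 + 19073/3950 = 4*7*(1/31)*43 + 19073/3950 = 1204/31 + 19073/3950 = 5347063/122450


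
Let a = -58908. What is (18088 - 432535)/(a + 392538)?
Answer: -12559/10110 ≈ -1.2422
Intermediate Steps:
(18088 - 432535)/(a + 392538) = (18088 - 432535)/(-58908 + 392538) = -414447/333630 = -414447*1/333630 = -12559/10110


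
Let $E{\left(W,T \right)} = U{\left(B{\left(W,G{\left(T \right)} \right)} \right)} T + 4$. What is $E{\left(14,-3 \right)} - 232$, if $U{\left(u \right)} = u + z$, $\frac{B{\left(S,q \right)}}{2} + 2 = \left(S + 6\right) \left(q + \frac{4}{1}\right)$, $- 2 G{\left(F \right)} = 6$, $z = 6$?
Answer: $-354$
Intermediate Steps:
$G{\left(F \right)} = -3$ ($G{\left(F \right)} = \left(- \frac{1}{2}\right) 6 = -3$)
$B{\left(S,q \right)} = -4 + 2 \left(4 + q\right) \left(6 + S\right)$ ($B{\left(S,q \right)} = -4 + 2 \left(S + 6\right) \left(q + \frac{4}{1}\right) = -4 + 2 \left(6 + S\right) \left(q + 4 \cdot 1\right) = -4 + 2 \left(6 + S\right) \left(q + 4\right) = -4 + 2 \left(6 + S\right) \left(4 + q\right) = -4 + 2 \left(4 + q\right) \left(6 + S\right)$)
$U{\left(u \right)} = 6 + u$ ($U{\left(u \right)} = u + 6 = 6 + u$)
$E{\left(W,T \right)} = 4 + T \left(14 + 2 W\right)$ ($E{\left(W,T \right)} = \left(6 + \left(44 + 8 W + 12 \left(-3\right) + 2 W \left(-3\right)\right)\right) T + 4 = \left(6 + \left(44 + 8 W - 36 - 6 W\right)\right) T + 4 = \left(6 + \left(8 + 2 W\right)\right) T + 4 = \left(14 + 2 W\right) T + 4 = T \left(14 + 2 W\right) + 4 = 4 + T \left(14 + 2 W\right)$)
$E{\left(14,-3 \right)} - 232 = \left(4 + 2 \left(-3\right) \left(7 + 14\right)\right) - 232 = \left(4 + 2 \left(-3\right) 21\right) - 232 = \left(4 - 126\right) - 232 = -122 - 232 = -354$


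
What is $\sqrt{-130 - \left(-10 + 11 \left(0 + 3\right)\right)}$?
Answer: $3 i \sqrt{17} \approx 12.369 i$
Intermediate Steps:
$\sqrt{-130 - \left(-10 + 11 \left(0 + 3\right)\right)} = \sqrt{-130 + \left(10 - 33\right)} = \sqrt{-130 - 23} = \sqrt{-153} = 3 i \sqrt{17}$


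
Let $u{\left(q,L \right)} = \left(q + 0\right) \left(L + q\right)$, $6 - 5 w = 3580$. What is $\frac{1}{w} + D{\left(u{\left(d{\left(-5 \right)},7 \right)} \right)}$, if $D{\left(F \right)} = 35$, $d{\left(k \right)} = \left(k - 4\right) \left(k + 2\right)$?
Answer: $\frac{125085}{3574} \approx 34.999$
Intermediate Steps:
$w = - \frac{3574}{5}$ ($w = \frac{6}{5} - 716 = - \frac{3574}{5} \approx -714.8$)
$d{\left(k \right)} = \left(-4 + k\right) \left(2 + k\right)$
$u{\left(q,L \right)} = q \left(L + q\right)$
$\frac{1}{w} + D{\left(u{\left(d{\left(-5 \right)},7 \right)} \right)} = \frac{1}{- \frac{3574}{5}} + 35 = - \frac{5}{3574} + 35 = \frac{125085}{3574}$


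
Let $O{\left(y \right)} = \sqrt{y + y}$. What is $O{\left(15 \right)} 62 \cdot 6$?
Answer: $372 \sqrt{30} \approx 2037.5$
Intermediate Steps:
$O{\left(y \right)} = \sqrt{2} \sqrt{y}$ ($O{\left(y \right)} = \sqrt{2 y} = \sqrt{2} \sqrt{y}$)
$O{\left(15 \right)} 62 \cdot 6 = \sqrt{2} \sqrt{15} \cdot 62 \cdot 6 = \sqrt{30} \cdot 372 = 372 \sqrt{30}$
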